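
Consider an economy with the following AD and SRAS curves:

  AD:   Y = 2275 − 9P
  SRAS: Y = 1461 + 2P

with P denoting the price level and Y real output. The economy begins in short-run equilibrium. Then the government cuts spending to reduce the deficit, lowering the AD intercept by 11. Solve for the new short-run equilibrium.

This is a negative demand shock: AD shifts left.
New AD: Y = 2264 − 9P.
Set AD = SRAS: 2264 − 9P = 1461 + 2P, so 803 = 11P and P = 73.
Y = 2264 − 9·73 = 1607.

P = 73, Y = 1607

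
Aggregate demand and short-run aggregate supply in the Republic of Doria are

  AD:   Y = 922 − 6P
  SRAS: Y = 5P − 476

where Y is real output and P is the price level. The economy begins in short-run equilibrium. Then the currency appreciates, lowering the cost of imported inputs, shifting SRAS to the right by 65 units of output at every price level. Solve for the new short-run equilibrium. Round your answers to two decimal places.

P = 121.18, Y = 194.91

This is a positive supply shock: SRAS shifts right.
New SRAS: Y = 5P − 411.
Set AD = SRAS: 922 − 6P = 5P − 411, so 1333 = 11P and P = 121.18.
Substituting into AD, Y = 194.91.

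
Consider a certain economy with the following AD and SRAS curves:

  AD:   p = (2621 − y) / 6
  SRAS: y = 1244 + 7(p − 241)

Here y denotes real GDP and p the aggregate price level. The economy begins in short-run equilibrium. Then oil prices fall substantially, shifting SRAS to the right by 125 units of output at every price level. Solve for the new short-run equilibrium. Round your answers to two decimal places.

p = 226.08, y = 1264.54

This is a positive supply shock: SRAS shifts right.
New SRAS: y = 7p − 318.
Set AD = SRAS: 2621 − 6p = 7p − 318, so 2939 = 13p and p = 226.08.
Substituting into AD, y = 1264.54.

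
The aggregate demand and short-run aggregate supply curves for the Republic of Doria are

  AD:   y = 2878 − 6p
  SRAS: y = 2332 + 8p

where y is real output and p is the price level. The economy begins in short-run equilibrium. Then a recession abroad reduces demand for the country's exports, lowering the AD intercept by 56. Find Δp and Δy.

Δp = -4, Δy = -32

This is a negative demand shock: AD shifts left.
New AD: y = 2822 − 6p.
Set AD = SRAS: 2822 − 6p = 2332 + 8p, so 490 = 14p and p = 35.
y = 2822 − 6·35 = 2612.
Initially p = 39, y = 2644, so Δp = -4 and Δy = -32.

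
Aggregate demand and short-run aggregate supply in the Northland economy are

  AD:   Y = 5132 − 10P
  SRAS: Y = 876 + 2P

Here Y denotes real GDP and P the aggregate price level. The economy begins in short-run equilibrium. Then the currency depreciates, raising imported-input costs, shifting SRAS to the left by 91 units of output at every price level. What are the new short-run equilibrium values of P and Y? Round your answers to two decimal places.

P = 362.25, Y = 1509.50

This is a negative supply shock: SRAS shifts left.
New SRAS: Y = 785 + 2P.
Set AD = SRAS: 5132 − 10P = 785 + 2P, so 4347 = 12P and P = 362.25.
Substituting into AD, Y = 1509.50.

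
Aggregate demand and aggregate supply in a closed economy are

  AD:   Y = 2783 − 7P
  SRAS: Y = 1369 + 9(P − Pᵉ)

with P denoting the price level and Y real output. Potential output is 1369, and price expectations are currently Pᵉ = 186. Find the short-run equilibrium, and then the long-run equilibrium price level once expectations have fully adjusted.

Short run: with Pᵉ = 186, SRAS is Y = 9P − 305. Setting AD = SRAS gives 3088 = 16P, so P = 193 and Y = 2783 − 7·193 = 1432.
Output 1432 is above potential 1369, so over time expected prices rise and SRAS shifts left until Y returns to 1369.
Long run: Y = 1369 on the AD curve gives 1369 = 2783 − 7P, so P = 202.

Short run: P = 193, Y = 1432. Long run: P = 202.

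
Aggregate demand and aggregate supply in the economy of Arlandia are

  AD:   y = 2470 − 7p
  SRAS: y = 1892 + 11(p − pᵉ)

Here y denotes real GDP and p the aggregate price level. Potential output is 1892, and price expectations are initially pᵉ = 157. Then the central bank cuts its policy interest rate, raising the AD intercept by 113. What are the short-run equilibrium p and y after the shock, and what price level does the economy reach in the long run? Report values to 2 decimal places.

Short run: p = 134.33, y = 1642.67. Long run: p = 98.71.

AD shifts right: new AD is y = 2583 − 7p. With pᵉ = 157, SRAS is y = 165 + 11p.
Short run: 2583 − 7p = 165 + 11p gives 2418 = 18p, so p = 134.33 and y = 2583 − 7p = 1642.67.
y = 1642.67 is below potential 1892; expectations adjust and SRAS shifts right until y = 1892.
Long run: on the new AD curve, 1892 = 2583 − 7p gives p = 98.71.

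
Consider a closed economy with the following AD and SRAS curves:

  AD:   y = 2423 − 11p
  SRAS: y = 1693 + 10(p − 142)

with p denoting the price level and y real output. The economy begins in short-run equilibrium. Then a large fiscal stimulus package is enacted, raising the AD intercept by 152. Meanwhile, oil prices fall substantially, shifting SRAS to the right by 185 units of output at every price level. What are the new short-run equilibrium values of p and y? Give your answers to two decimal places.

After both shocks: AD is y = 2575 − 11p and SRAS is y = 458 + 10p.
Setting them equal: 2117 = 21p, so p = 100.81.
Substituting into AD, y = 1466.10.

p = 100.81, y = 1466.10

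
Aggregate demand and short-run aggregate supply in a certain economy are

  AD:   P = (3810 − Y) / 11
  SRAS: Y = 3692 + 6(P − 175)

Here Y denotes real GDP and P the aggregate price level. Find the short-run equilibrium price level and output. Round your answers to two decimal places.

Write SRAS as Y = 3692 + 6P − 1050 = 2642 + 6P.
Rearrange AD to Y = 3810 − 11P.
Set AD = SRAS: 3810 − 11P = 2642 + 6P, so 1168 = 17P and P = 68.71.
Substituting into AD, Y = 3810 − 11P = 3054.24.

P = 68.71, Y = 3054.24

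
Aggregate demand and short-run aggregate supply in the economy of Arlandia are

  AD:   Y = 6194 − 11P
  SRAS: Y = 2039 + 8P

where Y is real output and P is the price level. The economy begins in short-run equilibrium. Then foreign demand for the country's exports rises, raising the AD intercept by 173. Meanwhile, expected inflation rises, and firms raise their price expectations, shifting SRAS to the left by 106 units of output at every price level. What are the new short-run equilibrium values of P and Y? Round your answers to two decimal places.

P = 233.37, Y = 3799.95

After both shocks: AD is Y = 6367 − 11P and SRAS is Y = 1933 + 8P.
Setting them equal: 4434 = 19P, so P = 233.37.
Substituting into AD, Y = 3799.95.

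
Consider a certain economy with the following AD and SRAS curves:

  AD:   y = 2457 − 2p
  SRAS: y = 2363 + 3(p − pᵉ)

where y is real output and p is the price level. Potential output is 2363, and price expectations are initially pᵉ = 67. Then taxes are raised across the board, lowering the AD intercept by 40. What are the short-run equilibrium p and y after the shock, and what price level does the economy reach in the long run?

Short run: p = 51, y = 2315. Long run: p = 27.

AD shifts left: new AD is y = 2417 − 2p. With pᵉ = 67, SRAS is y = 2162 + 3p.
Short run: 2417 − 2p = 2162 + 3p gives 255 = 5p, so p = 51 and y = 2417 − 2·51 = 2315.
y = 2315 is below potential 2363; expectations adjust and SRAS shifts right until y = 2363.
Long run: on the new AD curve, 2363 = 2417 − 2p gives p = 27.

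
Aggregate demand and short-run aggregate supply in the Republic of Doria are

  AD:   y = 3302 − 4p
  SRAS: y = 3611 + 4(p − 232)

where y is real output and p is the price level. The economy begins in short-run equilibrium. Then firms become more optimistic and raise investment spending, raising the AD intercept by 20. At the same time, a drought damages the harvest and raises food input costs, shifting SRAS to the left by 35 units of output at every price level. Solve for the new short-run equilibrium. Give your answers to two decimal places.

After both shocks: AD is y = 3322 − 4p and SRAS is y = 2648 + 4p.
Setting them equal: 674 = 8p, so p = 84.25.
Substituting into AD, y = 2985.00.

p = 84.25, y = 2985.00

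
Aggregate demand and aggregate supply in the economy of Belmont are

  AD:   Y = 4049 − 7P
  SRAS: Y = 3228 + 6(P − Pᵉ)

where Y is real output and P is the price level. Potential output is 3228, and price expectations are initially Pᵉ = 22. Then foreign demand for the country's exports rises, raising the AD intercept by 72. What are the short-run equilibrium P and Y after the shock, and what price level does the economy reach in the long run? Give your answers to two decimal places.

AD shifts right: new AD is Y = 4121 − 7P. With Pᵉ = 22, SRAS is Y = 3096 + 6P.
Short run: 4121 − 7P = 3096 + 6P gives 1025 = 13P, so P = 78.85 and Y = 4121 − 7P = 3569.08.
Y = 3569.08 is above potential 3228; expectations adjust and SRAS shifts left until Y = 3228.
Long run: on the new AD curve, 3228 = 4121 − 7P gives P = 127.57.

Short run: P = 78.85, Y = 3569.08. Long run: P = 127.57.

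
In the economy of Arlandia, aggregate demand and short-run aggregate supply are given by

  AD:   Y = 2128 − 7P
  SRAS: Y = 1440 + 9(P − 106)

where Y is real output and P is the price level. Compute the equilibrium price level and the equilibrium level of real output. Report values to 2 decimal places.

P = 102.63, Y = 1409.63

Write SRAS as Y = 1440 + 9P − 954 = 486 + 9P.
Set AD = SRAS: 2128 − 7P = 486 + 9P, so 1642 = 16P and P = 102.63.
Substituting into AD, Y = 2128 − 7P = 1409.63.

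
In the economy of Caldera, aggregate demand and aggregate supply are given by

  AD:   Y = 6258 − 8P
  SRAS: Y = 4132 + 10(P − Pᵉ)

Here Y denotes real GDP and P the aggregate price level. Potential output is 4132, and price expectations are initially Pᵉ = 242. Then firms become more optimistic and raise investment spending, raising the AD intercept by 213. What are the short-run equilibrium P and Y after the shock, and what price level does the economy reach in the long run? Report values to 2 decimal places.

AD shifts right: new AD is Y = 6471 − 8P. With Pᵉ = 242, SRAS is Y = 1712 + 10P.
Short run: 6471 − 8P = 1712 + 10P gives 4759 = 18P, so P = 264.39 and Y = 6471 − 8P = 4355.89.
Y = 4355.89 is above potential 4132; expectations adjust and SRAS shifts left until Y = 4132.
Long run: on the new AD curve, 4132 = 6471 − 8P gives P = 292.38.

Short run: P = 264.39, Y = 4355.89. Long run: P = 292.38.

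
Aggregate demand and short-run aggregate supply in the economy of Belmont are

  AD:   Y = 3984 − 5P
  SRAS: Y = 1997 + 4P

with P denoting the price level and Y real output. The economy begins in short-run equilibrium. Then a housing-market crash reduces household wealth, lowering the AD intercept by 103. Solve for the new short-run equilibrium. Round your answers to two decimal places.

This is a negative demand shock: AD shifts left.
New AD: Y = 3881 − 5P.
Set AD = SRAS: 3881 − 5P = 1997 + 4P, so 1884 = 9P and P = 209.33.
Substituting into AD, Y = 2834.33.

P = 209.33, Y = 2834.33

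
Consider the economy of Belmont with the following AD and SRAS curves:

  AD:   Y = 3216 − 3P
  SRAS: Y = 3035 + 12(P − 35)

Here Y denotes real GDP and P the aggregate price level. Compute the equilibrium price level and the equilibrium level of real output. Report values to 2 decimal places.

P = 40.07, Y = 3095.80

Write SRAS as Y = 3035 + 12P − 420 = 2615 + 12P.
Set AD = SRAS: 3216 − 3P = 2615 + 12P, so 601 = 15P and P = 40.07.
Substituting into AD, Y = 3216 − 3P = 3095.80.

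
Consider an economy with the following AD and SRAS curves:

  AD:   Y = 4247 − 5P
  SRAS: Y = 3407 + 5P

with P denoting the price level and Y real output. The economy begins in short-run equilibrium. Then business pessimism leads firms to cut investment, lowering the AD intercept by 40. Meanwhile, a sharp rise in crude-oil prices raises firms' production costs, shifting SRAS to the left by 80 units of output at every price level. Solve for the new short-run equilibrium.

After both shocks: AD is Y = 4207 − 5P and SRAS is Y = 3327 + 5P.
Setting them equal: 880 = 10P, so P = 88.
Y = 4207 − 5·88 = 3767.

P = 88, Y = 3767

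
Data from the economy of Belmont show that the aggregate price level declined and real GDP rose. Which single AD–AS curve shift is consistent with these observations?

P fell and Y rose. An AD shift moves P and Y in the same direction; an SRAS shift moves them in opposite directions.
Here P and Y moved in opposite directions, so the SRAS curve shifted.
Since Y rose, SRAS shifted right.

SRAS shifted right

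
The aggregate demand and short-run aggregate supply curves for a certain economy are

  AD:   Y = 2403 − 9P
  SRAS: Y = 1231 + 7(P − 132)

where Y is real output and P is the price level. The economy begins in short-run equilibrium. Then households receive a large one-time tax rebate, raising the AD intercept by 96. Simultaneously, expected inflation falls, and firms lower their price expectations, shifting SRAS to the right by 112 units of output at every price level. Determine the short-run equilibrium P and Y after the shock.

After both shocks: AD is Y = 2499 − 9P and SRAS is Y = 419 + 7P.
Setting them equal: 2080 = 16P, so P = 130.
Y = 2499 − 9·130 = 1329.

P = 130, Y = 1329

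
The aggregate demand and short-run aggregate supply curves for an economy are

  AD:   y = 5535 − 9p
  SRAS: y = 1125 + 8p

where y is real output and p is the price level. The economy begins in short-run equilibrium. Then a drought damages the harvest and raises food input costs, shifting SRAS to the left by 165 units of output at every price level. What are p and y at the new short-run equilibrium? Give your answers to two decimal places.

p = 269.12, y = 3112.94

This is a negative supply shock: SRAS shifts left.
New SRAS: y = 960 + 8p.
Set AD = SRAS: 5535 − 9p = 960 + 8p, so 4575 = 17p and p = 269.12.
Substituting into AD, y = 3112.94.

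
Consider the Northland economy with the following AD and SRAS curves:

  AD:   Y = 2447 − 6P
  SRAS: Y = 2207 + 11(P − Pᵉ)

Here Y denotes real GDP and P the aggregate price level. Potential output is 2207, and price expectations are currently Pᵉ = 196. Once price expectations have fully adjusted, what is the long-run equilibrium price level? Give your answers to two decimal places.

Short run: with Pᵉ = 196, SRAS is Y = 51 + 11P. Setting AD = SRAS gives 2396 = 17P, so P = 140.94 and Y = 2447 − 6P = 1601.35.
Output 1601.35 is below potential 2207, so over time expected prices fall and SRAS shifts right until Y returns to 2207.
Long run: Y = 2207 on the AD curve gives 2207 = 2447 − 6P, so P = 40.00.

Long-run P = 40.00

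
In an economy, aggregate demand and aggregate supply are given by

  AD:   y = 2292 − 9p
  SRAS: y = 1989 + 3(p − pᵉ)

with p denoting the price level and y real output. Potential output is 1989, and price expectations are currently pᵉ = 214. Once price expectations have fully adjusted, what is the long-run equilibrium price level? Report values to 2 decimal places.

Short run: with pᵉ = 214, SRAS is y = 1347 + 3p. Setting AD = SRAS gives 945 = 12p, so p = 78.75 and y = 2292 − 9p = 1583.25.
Output 1583.25 is below potential 1989, so over time expected prices fall and SRAS shifts right until y returns to 1989.
Long run: y = 1989 on the AD curve gives 1989 = 2292 − 9p, so p = 33.67.

Long-run p = 33.67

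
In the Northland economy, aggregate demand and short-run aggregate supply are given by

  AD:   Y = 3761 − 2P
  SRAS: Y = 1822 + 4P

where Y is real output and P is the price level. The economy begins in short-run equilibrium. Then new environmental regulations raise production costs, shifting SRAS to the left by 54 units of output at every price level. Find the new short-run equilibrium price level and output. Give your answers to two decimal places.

This is a negative supply shock: SRAS shifts left.
New SRAS: Y = 1768 + 4P.
Set AD = SRAS: 3761 − 2P = 1768 + 4P, so 1993 = 6P and P = 332.17.
Substituting into AD, Y = 3096.67.

P = 332.17, Y = 3096.67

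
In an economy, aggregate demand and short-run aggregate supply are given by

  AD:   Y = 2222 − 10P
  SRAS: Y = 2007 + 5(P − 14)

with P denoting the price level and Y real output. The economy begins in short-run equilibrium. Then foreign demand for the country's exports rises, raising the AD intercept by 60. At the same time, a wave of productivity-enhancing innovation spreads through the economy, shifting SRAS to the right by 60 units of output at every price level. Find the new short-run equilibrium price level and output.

P = 19, Y = 2092

After both shocks: AD is Y = 2282 − 10P and SRAS is Y = 1997 + 5P.
Setting them equal: 285 = 15P, so P = 19.
Y = 2282 − 10·19 = 2092.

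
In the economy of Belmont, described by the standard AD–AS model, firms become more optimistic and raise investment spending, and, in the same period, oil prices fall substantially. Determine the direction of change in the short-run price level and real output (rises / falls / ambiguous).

The first event is a positive demand shock: AD shifts right, which by itself pushes P up and Y up.
The second is a favourable supply shock: SRAS shifts right, which by itself pushes P down and Y up.
The two shocks push P in opposite directions, so the effect on P is ambiguous. Both shocks push Y up, so Y rises.

Price level: ambiguous; output: rises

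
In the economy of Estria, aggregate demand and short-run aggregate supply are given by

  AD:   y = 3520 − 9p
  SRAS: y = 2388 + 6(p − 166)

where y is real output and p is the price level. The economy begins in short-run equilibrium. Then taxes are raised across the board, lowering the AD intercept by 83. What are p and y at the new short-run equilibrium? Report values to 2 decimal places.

This is a negative demand shock: AD shifts left.
New AD: y = 3437 − 9p.
SRAS can be written y = 1392 + 6p.
Set AD = SRAS: 3437 − 9p = 1392 + 6p, so 2045 = 15p and p = 136.33.
Substituting into AD, y = 2210.00.

p = 136.33, y = 2210.00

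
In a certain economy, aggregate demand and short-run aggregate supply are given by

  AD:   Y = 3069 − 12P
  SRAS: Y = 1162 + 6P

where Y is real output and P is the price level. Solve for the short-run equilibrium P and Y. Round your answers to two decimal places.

Set AD = SRAS: 3069 − 12P = 1162 + 6P, so 1907 = 18P and P = 105.94.
Substituting into AD, Y = 3069 − 12P = 1797.67.

P = 105.94, Y = 1797.67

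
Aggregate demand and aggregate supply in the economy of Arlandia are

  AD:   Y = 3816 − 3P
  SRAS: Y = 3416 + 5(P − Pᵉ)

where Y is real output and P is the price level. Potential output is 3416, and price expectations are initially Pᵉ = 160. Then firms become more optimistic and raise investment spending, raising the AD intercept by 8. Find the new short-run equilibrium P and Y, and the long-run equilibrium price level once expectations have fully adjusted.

Short run: P = 151, Y = 3371. Long run: P = 136.

AD shifts right: new AD is Y = 3824 − 3P. With Pᵉ = 160, SRAS is Y = 2616 + 5P.
Short run: 3824 − 3P = 2616 + 5P gives 1208 = 8P, so P = 151 and Y = 3824 − 3·151 = 3371.
Y = 3371 is below potential 3416; expectations adjust and SRAS shifts right until Y = 3416.
Long run: on the new AD curve, 3416 = 3824 − 3P gives P = 136.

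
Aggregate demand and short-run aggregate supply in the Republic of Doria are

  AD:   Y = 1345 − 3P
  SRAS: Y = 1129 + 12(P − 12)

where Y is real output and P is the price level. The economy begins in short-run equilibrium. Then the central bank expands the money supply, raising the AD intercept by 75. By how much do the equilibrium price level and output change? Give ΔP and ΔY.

This is a positive demand shock: AD shifts right.
New AD: Y = 1420 − 3P.
SRAS can be written Y = 985 + 12P.
Set AD = SRAS: 1420 − 3P = 985 + 12P, so 435 = 15P and P = 29.
Y = 1420 − 3·29 = 1333.
Initially P = 24, Y = 1273, so ΔP = +5 and ΔY = +60.

ΔP = +5, ΔY = +60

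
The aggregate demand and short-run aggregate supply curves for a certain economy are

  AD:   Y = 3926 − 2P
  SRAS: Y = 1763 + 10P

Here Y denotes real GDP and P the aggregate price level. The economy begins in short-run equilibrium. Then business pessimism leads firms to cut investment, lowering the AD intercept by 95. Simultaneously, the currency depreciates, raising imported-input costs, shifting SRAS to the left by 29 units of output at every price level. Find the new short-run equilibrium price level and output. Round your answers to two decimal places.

After both shocks: AD is Y = 3831 − 2P and SRAS is Y = 1734 + 10P.
Setting them equal: 2097 = 12P, so P = 174.75.
Substituting into AD, Y = 3481.50.

P = 174.75, Y = 3481.50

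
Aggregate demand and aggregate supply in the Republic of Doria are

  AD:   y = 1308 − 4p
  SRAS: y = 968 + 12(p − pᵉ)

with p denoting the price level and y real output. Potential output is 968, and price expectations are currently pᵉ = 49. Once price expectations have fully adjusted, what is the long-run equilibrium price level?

Long-run p = 85

Short run: with pᵉ = 49, SRAS is y = 380 + 12p. Setting AD = SRAS gives 928 = 16p, so p = 58 and y = 1308 − 4·58 = 1076.
Output 1076 is above potential 968, so over time expected prices rise and SRAS shifts left until y returns to 968.
Long run: y = 968 on the AD curve gives 968 = 1308 − 4p, so p = 85.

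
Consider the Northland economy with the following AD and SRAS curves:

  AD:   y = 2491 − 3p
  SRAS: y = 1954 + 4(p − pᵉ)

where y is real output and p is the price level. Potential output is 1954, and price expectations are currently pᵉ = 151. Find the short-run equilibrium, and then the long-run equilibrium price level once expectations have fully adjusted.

Short run: with pᵉ = 151, SRAS is y = 1350 + 4p. Setting AD = SRAS gives 1141 = 7p, so p = 163 and y = 2491 − 3·163 = 2002.
Output 2002 is above potential 1954, so over time expected prices rise and SRAS shifts left until y returns to 1954.
Long run: y = 1954 on the AD curve gives 1954 = 2491 − 3p, so p = 179.

Short run: p = 163, y = 2002. Long run: p = 179.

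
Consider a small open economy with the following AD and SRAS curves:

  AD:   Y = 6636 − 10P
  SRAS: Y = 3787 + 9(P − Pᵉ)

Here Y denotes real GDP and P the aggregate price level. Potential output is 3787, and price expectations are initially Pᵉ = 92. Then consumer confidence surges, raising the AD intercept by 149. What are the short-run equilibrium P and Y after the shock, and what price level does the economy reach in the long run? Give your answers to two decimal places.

Short run: P = 201.37, Y = 4771.32. Long run: P = 299.80.

AD shifts right: new AD is Y = 6785 − 10P. With Pᵉ = 92, SRAS is Y = 2959 + 9P.
Short run: 6785 − 10P = 2959 + 9P gives 3826 = 19P, so P = 201.37 and Y = 6785 − 10P = 4771.32.
Y = 4771.32 is above potential 3787; expectations adjust and SRAS shifts left until Y = 3787.
Long run: on the new AD curve, 3787 = 6785 − 10P gives P = 299.80.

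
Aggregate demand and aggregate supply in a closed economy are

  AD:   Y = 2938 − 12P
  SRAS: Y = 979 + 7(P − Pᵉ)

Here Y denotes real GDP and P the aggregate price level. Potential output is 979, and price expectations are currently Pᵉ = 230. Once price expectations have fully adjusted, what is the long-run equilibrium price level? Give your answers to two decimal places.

Long-run P = 163.25

Short run: with Pᵉ = 230, SRAS is Y = 7P − 631. Setting AD = SRAS gives 3569 = 19P, so P = 187.84 and Y = 2938 − 12P = 683.89.
Output 683.89 is below potential 979, so over time expected prices fall and SRAS shifts right until Y returns to 979.
Long run: Y = 979 on the AD curve gives 979 = 2938 − 12P, so P = 163.25.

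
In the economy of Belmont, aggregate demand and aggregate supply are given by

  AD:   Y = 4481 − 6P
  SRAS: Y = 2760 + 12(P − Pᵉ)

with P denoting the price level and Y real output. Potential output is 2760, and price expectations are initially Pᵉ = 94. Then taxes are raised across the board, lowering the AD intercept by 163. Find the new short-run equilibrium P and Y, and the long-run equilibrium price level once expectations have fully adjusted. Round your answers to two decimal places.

AD shifts left: new AD is Y = 4318 − 6P. With Pᵉ = 94, SRAS is Y = 1632 + 12P.
Short run: 4318 − 6P = 1632 + 12P gives 2686 = 18P, so P = 149.22 and Y = 4318 − 6P = 3422.67.
Y = 3422.67 is above potential 2760; expectations adjust and SRAS shifts left until Y = 2760.
Long run: on the new AD curve, 2760 = 4318 − 6P gives P = 259.67.

Short run: P = 149.22, Y = 3422.67. Long run: P = 259.67.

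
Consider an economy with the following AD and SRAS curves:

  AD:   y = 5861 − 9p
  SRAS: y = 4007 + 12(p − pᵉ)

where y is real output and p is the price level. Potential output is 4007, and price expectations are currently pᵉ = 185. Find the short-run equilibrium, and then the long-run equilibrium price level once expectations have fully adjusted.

Short run: with pᵉ = 185, SRAS is y = 1787 + 12p. Setting AD = SRAS gives 4074 = 21p, so p = 194 and y = 5861 − 9·194 = 4115.
Output 4115 is above potential 4007, so over time expected prices rise and SRAS shifts left until y returns to 4007.
Long run: y = 4007 on the AD curve gives 4007 = 5861 − 9p, so p = 206.

Short run: p = 194, y = 4115. Long run: p = 206.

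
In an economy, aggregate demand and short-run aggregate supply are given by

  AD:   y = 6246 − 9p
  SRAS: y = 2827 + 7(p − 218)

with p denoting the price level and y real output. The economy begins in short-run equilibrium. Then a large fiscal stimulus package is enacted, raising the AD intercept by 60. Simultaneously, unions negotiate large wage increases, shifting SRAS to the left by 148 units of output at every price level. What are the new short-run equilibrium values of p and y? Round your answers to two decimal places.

p = 322.06, y = 3407.44

After both shocks: AD is y = 6306 − 9p and SRAS is y = 1153 + 7p.
Setting them equal: 5153 = 16p, so p = 322.06.
Substituting into AD, y = 3407.44.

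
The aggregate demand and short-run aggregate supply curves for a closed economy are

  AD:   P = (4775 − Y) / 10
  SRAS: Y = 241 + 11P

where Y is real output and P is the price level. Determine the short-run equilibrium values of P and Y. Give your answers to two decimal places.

P = 215.90, Y = 2615.95

Rearrange AD to Y = 4775 − 10P.
Set AD = SRAS: 4775 − 10P = 241 + 11P, so 4534 = 21P and P = 215.90.
Substituting into AD, Y = 4775 − 10P = 2615.95.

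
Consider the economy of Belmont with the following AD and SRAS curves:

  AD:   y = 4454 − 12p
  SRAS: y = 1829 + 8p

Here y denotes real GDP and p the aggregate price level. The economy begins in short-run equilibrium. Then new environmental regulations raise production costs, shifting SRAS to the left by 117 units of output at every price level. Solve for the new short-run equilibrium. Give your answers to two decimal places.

This is a negative supply shock: SRAS shifts left.
New SRAS: y = 1712 + 8p.
Set AD = SRAS: 4454 − 12p = 1712 + 8p, so 2742 = 20p and p = 137.10.
Substituting into AD, y = 2808.80.

p = 137.10, y = 2808.80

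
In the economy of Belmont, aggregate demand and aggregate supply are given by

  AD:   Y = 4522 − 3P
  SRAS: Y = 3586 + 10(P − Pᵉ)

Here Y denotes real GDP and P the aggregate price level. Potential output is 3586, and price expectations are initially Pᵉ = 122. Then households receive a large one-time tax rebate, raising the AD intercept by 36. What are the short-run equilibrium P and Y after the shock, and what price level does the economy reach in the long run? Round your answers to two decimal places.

AD shifts right: new AD is Y = 4558 − 3P. With Pᵉ = 122, SRAS is Y = 2366 + 10P.
Short run: 4558 − 3P = 2366 + 10P gives 2192 = 13P, so P = 168.62 and Y = 4558 − 3P = 4052.15.
Y = 4052.15 is above potential 3586; expectations adjust and SRAS shifts left until Y = 3586.
Long run: on the new AD curve, 3586 = 4558 − 3P gives P = 324.00.

Short run: P = 168.62, Y = 4052.15. Long run: P = 324.00.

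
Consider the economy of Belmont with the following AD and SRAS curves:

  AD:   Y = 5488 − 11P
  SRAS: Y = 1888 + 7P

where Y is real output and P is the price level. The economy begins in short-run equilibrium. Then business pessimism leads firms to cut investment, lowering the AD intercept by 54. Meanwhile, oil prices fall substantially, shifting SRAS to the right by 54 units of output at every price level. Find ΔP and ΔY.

ΔP = -6, ΔY = +12

After both shocks: AD is Y = 5434 − 11P and SRAS is Y = 1942 + 7P.
Setting them equal: 3492 = 18P, so P = 194.
Y = 5434 − 11·194 = 3300.
Initially P = 200, Y = 3288, so ΔP = -6 and ΔY = +12.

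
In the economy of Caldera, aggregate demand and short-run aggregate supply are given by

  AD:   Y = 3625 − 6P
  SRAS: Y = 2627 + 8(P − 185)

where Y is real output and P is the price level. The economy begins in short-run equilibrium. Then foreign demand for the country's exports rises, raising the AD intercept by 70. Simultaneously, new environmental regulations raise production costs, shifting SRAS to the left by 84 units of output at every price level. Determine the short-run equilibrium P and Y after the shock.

P = 188, Y = 2567

After both shocks: AD is Y = 3695 − 6P and SRAS is Y = 1063 + 8P.
Setting them equal: 2632 = 14P, so P = 188.
Y = 3695 − 6·188 = 2567.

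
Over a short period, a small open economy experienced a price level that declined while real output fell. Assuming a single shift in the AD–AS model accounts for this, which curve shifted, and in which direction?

P fell and Y fell. An AD shift moves P and Y in the same direction; an SRAS shift moves them in opposite directions.
Here P and Y moved in the same direction, so the AD curve shifted.
Since Y fell, AD shifted left.

AD shifted left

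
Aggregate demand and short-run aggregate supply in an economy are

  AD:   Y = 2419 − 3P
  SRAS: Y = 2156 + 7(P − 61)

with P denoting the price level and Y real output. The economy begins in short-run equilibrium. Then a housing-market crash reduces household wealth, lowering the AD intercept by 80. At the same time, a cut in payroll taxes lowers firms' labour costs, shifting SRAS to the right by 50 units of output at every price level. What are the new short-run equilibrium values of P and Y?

After both shocks: AD is Y = 2339 − 3P and SRAS is Y = 1779 + 7P.
Setting them equal: 560 = 10P, so P = 56.
Y = 2339 − 3·56 = 2171.

P = 56, Y = 2171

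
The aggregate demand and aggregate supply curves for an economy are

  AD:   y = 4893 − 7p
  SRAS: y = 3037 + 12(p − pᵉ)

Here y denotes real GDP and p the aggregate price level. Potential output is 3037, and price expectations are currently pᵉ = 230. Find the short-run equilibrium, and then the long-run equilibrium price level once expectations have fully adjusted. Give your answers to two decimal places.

Short run: with pᵉ = 230, SRAS is y = 277 + 12p. Setting AD = SRAS gives 4616 = 19p, so p = 242.95 and y = 4893 − 7p = 3192.37.
Output 3192.37 is above potential 3037, so over time expected prices rise and SRAS shifts left until y returns to 3037.
Long run: y = 3037 on the AD curve gives 3037 = 4893 − 7p, so p = 265.14.

Short run: p = 242.95, y = 3192.37. Long run: p = 265.14.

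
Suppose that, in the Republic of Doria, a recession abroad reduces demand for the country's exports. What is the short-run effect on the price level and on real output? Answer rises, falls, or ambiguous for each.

Price level: falls; output: falls

This is a negative demand shock: AD shifts left.
Moving along the upward-sloping SRAS curve, P falls and Y falls.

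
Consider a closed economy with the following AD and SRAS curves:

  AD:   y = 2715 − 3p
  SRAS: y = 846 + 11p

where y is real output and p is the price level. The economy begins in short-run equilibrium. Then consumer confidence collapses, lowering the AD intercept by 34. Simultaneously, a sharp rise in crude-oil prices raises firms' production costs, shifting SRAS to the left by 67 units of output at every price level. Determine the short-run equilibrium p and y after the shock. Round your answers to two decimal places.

After both shocks: AD is y = 2681 − 3p and SRAS is y = 779 + 11p.
Setting them equal: 1902 = 14p, so p = 135.86.
Substituting into AD, y = 2273.43.

p = 135.86, y = 2273.43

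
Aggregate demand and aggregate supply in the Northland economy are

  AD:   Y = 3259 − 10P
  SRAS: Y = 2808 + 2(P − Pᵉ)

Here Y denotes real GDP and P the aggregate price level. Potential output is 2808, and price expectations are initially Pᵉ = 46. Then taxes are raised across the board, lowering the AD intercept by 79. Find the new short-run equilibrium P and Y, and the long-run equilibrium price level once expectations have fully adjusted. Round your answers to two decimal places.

AD shifts left: new AD is Y = 3180 − 10P. With Pᵉ = 46, SRAS is Y = 2716 + 2P.
Short run: 3180 − 10P = 2716 + 2P gives 464 = 12P, so P = 38.67 and Y = 3180 − 10P = 2793.33.
Y = 2793.33 is below potential 2808; expectations adjust and SRAS shifts right until Y = 2808.
Long run: on the new AD curve, 2808 = 3180 − 10P gives P = 37.20.

Short run: P = 38.67, Y = 2793.33. Long run: P = 37.20.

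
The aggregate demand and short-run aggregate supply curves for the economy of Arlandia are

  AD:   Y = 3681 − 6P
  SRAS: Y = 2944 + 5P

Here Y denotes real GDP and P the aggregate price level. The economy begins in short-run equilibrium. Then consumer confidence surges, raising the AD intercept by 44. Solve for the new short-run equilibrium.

P = 71, Y = 3299

This is a positive demand shock: AD shifts right.
New AD: Y = 3725 − 6P.
Set AD = SRAS: 3725 − 6P = 2944 + 5P, so 781 = 11P and P = 71.
Y = 3725 − 6·71 = 3299.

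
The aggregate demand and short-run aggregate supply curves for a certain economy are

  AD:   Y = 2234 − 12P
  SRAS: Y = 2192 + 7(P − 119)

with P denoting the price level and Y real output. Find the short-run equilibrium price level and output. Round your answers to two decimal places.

P = 46.05, Y = 1681.37

Write SRAS as Y = 2192 + 7P − 833 = 1359 + 7P.
Set AD = SRAS: 2234 − 12P = 1359 + 7P, so 875 = 19P and P = 46.05.
Substituting into AD, Y = 2234 − 12P = 1681.37.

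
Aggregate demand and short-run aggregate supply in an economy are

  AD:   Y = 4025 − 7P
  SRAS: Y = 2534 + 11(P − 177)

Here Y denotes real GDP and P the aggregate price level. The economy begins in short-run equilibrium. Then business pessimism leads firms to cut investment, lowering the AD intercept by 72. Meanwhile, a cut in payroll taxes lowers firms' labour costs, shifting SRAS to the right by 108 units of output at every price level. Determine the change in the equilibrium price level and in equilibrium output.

ΔP = -10, ΔY = -2

After both shocks: AD is Y = 3953 − 7P and SRAS is Y = 695 + 11P.
Setting them equal: 3258 = 18P, so P = 181.
Y = 3953 − 7·181 = 2686.
Initially P = 191, Y = 2688, so ΔP = -10 and ΔY = -2.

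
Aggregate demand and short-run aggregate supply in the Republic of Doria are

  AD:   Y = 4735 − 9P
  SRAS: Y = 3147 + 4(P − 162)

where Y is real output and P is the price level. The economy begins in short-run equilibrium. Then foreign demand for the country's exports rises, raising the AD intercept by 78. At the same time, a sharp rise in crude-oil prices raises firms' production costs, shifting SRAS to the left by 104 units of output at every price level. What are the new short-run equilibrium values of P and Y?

P = 186, Y = 3139

After both shocks: AD is Y = 4813 − 9P and SRAS is Y = 2395 + 4P.
Setting them equal: 2418 = 13P, so P = 186.
Y = 4813 − 9·186 = 3139.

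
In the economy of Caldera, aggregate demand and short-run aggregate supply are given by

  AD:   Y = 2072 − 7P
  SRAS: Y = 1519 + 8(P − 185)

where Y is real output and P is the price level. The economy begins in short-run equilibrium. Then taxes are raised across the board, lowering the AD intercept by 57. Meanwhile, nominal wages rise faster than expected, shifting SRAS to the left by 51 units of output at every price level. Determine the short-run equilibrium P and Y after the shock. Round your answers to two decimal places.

After both shocks: AD is Y = 2015 − 7P and SRAS is Y = 8P − 12.
Setting them equal: 2027 = 15P, so P = 135.13.
Substituting into AD, Y = 1069.07.

P = 135.13, Y = 1069.07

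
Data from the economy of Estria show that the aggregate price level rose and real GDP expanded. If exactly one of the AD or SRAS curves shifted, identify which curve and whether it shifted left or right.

P rose and Y rose. An AD shift moves P and Y in the same direction; an SRAS shift moves them in opposite directions.
Here P and Y moved in the same direction, so the AD curve shifted.
Since Y rose, AD shifted right.

AD shifted right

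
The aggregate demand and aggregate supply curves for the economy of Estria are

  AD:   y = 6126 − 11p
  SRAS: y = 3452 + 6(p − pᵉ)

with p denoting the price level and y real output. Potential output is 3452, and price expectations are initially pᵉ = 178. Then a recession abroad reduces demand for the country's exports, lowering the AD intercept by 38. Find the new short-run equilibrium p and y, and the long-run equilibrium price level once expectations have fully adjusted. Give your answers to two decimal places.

Short run: p = 217.88, y = 3691.29. Long run: p = 239.64.

AD shifts left: new AD is y = 6088 − 11p. With pᵉ = 178, SRAS is y = 2384 + 6p.
Short run: 6088 − 11p = 2384 + 6p gives 3704 = 17p, so p = 217.88 and y = 6088 − 11p = 3691.29.
y = 3691.29 is above potential 3452; expectations adjust and SRAS shifts left until y = 3452.
Long run: on the new AD curve, 3452 = 6088 − 11p gives p = 239.64.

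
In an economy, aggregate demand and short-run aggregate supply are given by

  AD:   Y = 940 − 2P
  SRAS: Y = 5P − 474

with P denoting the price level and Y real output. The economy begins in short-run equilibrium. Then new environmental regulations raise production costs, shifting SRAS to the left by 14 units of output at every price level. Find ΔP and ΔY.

ΔP = +2, ΔY = -4

This is a negative supply shock: SRAS shifts left.
New SRAS: Y = 5P − 488.
Set AD = SRAS: 940 − 2P = 5P − 488, so 1428 = 7P and P = 204.
Y = 940 − 2·204 = 532.
Initially P = 202, Y = 536, so ΔP = +2 and ΔY = -4.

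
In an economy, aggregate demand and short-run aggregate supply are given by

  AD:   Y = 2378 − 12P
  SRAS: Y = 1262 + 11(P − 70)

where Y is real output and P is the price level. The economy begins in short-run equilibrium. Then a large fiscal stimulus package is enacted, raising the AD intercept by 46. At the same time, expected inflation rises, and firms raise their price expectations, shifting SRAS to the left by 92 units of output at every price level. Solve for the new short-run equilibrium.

After both shocks: AD is Y = 2424 − 12P and SRAS is Y = 400 + 11P.
Setting them equal: 2024 = 23P, so P = 88.
Y = 2424 − 12·88 = 1368.

P = 88, Y = 1368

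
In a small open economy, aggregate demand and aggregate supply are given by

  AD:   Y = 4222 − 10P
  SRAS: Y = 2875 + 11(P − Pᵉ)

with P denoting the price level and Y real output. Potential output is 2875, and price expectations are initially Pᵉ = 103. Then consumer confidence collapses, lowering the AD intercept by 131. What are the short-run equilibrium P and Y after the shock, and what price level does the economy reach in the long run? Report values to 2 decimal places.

AD shifts left: new AD is Y = 4091 − 10P. With Pᵉ = 103, SRAS is Y = 1742 + 11P.
Short run: 4091 − 10P = 1742 + 11P gives 2349 = 21P, so P = 111.86 and Y = 4091 − 10P = 2972.43.
Y = 2972.43 is above potential 2875; expectations adjust and SRAS shifts left until Y = 2875.
Long run: on the new AD curve, 2875 = 4091 − 10P gives P = 121.60.

Short run: P = 111.86, Y = 2972.43. Long run: P = 121.60.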